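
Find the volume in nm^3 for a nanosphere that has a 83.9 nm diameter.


Radius r = 83.9/2 = 41.95 nm
Volume V = (4/3) * pi * r^3
V = (4/3) * pi * (41.95)^3
V = 309232.05 nm^3

309232.05


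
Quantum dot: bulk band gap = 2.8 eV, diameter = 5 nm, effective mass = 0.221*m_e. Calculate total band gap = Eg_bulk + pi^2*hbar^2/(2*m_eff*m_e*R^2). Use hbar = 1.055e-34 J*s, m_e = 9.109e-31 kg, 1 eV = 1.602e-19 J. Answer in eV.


Radius R = 5/2 nm = 2.5e-09 m
Confinement energy dE = pi^2 * hbar^2 / (2 * m_eff * m_e * R^2)
dE = pi^2 * (1.055e-34)^2 / (2 * 0.221 * 9.109e-31 * (2.5e-09)^2) J, divided by 1.602e-19 J/eV
dE = 0.2725 eV
Total band gap = E_g(bulk) + dE = 2.8 + 0.2725 = 3.0725 eV

3.0725


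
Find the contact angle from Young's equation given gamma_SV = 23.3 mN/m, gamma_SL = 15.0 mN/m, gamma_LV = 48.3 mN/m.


cos(theta) = (gamma_SV - gamma_SL) / gamma_LV
cos(theta) = (23.3 - 15.0) / 48.3
cos(theta) = 0.171843
theta = arccos(0.171843) = 80.11 degrees

80.11


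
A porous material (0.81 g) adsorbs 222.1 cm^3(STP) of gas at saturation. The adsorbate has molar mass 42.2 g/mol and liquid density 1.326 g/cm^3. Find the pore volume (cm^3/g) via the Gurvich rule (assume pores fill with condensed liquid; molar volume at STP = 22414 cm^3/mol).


Moles adsorbed n = V_ads / 22414 = 222.1 / 22414 = 9.908985e-03 mol
Liquid volume V_liq = n * M / rho_liq = 9.908985e-03 * 42.2 / 1.326 = 0.31535 cm^3
Specific pore volume V_pore = V_liq / m_sample = 0.31535 / 0.81
V_pore = 0.3893 cm^3/g

0.3893


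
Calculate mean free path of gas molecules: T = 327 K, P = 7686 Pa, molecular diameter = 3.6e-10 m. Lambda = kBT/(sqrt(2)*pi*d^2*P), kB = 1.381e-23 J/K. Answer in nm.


Mean free path: lambda = kB*T / (sqrt(2) * pi * d^2 * P)
lambda = 1.381e-23 * 327 / (sqrt(2) * pi * (3.6e-10)^2 * 7686)
lambda = 1.0204e-06 m
lambda = 1020.4 nm

1020.4


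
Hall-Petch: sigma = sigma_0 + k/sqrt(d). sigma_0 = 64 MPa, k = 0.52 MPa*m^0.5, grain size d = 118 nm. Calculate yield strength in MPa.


d = 118 nm = 1.18e-07 m
sqrt(d) = 0.0003435113
Hall-Petch contribution = k / sqrt(d) = 0.52 / 0.0003435113 = 1513.8 MPa
sigma = sigma_0 + k/sqrt(d) = 64 + 1513.8 = 1577.8 MPa

1577.8


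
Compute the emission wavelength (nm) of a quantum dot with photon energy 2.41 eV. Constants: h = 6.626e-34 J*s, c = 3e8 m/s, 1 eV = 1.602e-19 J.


Convert energy: E = 2.41 eV = 2.41 * 1.602e-19 = 3.86082e-19 J
lambda = h*c / E = 6.626e-34 * 3e8 / 3.86082e-19
lambda = 5.14865e-07 m = 514.9 nm

514.9


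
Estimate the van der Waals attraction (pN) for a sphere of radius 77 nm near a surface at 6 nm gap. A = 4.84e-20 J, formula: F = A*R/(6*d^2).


Convert to SI: R = 77 nm = 7.7e-08 m, d = 6 nm = 6e-09 m
F = A * R / (6 * d^2)
F = 4.84e-20 * 7.7e-08 / (6 * (6e-09)^2)
F = 1.72537e-11 N = 17.254 pN

17.254


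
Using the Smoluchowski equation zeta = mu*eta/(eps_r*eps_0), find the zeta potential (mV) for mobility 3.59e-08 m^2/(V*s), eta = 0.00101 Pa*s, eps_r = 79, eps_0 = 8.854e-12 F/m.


Smoluchowski equation: zeta = mu * eta / (eps_r * eps_0)
zeta = 3.59e-08 * 0.00101 / (79 * 8.854e-12)
zeta = 0.051838 V = 51.84 mV

51.84


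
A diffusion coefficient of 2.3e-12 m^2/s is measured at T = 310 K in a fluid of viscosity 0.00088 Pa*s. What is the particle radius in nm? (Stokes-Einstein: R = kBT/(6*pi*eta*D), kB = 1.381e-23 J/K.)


Stokes-Einstein: R = kB*T / (6*pi*eta*D)
R = 1.381e-23 * 310 / (6 * pi * 0.00088 * 2.3e-12)
R = 1.12213e-07 m = 112.21 nm

112.21


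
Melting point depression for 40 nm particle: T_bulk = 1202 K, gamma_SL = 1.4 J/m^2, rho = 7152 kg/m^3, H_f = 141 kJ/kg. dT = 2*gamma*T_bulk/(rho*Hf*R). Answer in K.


Radius R = 40/2 = 20 nm = 2e-08 m
Convert H_f = 141 kJ/kg = 141000 J/kg
dT = 2 * gamma_SL * T_bulk / (rho * H_f * R)
dT = 2 * 1.4 * 1202 / (7152 * 141000 * 2e-08)
dT = 166.9 K

166.9


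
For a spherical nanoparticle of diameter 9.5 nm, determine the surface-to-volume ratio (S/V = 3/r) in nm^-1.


Radius r = 9.5/2 = 4.75 nm
S/V = 3 / r = 3 / 4.75
S/V = 0.6316 nm^-1

0.6316


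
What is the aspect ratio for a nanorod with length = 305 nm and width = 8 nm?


Aspect ratio AR = length / diameter
AR = 305 / 8
AR = 38.12

38.12


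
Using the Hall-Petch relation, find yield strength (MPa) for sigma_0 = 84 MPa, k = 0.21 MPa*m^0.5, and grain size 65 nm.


d = 65 nm = 6.5e-08 m
sqrt(d) = 0.000254951
Hall-Petch contribution = k / sqrt(d) = 0.21 / 0.000254951 = 823.7 MPa
sigma = sigma_0 + k/sqrt(d) = 84 + 823.7 = 907.7 MPa

907.7


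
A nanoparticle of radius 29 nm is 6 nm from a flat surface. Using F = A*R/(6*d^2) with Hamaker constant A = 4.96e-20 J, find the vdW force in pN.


Convert to SI: R = 29 nm = 2.9e-08 m, d = 6 nm = 6e-09 m
F = A * R / (6 * d^2)
F = 4.96e-20 * 2.9e-08 / (6 * (6e-09)^2)
F = 6.65926e-12 N = 6.659 pN

6.659


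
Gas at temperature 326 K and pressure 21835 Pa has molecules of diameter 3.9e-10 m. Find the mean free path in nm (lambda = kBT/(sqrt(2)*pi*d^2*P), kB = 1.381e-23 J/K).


Mean free path: lambda = kB*T / (sqrt(2) * pi * d^2 * P)
lambda = 1.381e-23 * 326 / (sqrt(2) * pi * (3.9e-10)^2 * 21835)
lambda = 3.05115e-07 m
lambda = 305.12 nm

305.12


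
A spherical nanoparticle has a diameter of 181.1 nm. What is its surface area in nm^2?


Radius r = 181.1/2 = 90.55 nm
Surface area SA = 4 * pi * r^2
SA = 4 * pi * (90.55)^2
SA = 103035.47 nm^2

103035.47


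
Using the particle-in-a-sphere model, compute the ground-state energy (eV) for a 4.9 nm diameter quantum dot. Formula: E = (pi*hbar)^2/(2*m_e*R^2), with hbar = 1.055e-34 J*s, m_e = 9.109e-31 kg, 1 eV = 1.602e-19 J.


Radius R = 4.9/2 = 2.45 nm = 2.45e-09 m
E = (pi * 1.055e-34)^2 / (2 * 9.109e-31 * (2.45e-09)^2)
E(J) = 1.00455e-20
E = E(J) / 1.602e-19 = 0.0627 eV

0.0627


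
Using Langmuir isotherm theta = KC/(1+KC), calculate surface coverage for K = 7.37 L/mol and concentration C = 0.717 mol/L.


Langmuir isotherm: theta = K*C / (1 + K*C)
K*C = 7.37 * 0.717 = 5.28429
theta = 5.28429 / (1 + 5.28429) = 5.28429 / 6.28429
theta = 0.8409

0.8409


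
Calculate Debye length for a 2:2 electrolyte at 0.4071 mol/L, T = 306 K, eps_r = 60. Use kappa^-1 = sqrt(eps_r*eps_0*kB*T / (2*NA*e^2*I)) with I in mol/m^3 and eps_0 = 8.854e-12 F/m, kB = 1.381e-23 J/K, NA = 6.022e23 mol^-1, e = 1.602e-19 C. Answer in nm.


Ionic strength I = 0.4071 * 2^2 * 1000 = 1628.4 mol/m^3
kappa^-1 = sqrt(60 * 8.854e-12 * 1.381e-23 * 306 / (2 * 6.022e23 * (1.602e-19)^2 * 1628.4))
kappa^-1 = 0.211 nm

0.211


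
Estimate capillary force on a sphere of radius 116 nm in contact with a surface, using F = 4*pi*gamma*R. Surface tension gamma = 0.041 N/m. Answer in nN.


Convert radius: R = 116 nm = 1.16e-07 m
F = 4 * pi * gamma * R
F = 4 * pi * 0.041 * 1.16e-07
F = 5.97657e-08 N = 59.7657 nN

59.7657


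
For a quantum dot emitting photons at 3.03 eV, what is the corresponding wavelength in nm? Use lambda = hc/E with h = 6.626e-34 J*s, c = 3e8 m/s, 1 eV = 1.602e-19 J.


Convert energy: E = 3.03 eV = 3.03 * 1.602e-19 = 4.85406e-19 J
lambda = h*c / E = 6.626e-34 * 3e8 / 4.85406e-19
lambda = 4.09513e-07 m = 409.5 nm

409.5


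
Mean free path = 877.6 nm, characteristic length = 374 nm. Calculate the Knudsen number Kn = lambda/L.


Knudsen number Kn = lambda / L
Kn = 877.6 / 374
Kn = 2.3465

2.3465


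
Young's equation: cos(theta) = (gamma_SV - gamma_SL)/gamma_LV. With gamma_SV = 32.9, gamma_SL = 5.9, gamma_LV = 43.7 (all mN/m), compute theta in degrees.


cos(theta) = (gamma_SV - gamma_SL) / gamma_LV
cos(theta) = (32.9 - 5.9) / 43.7
cos(theta) = 0.617849
theta = arccos(0.617849) = 51.84 degrees

51.84


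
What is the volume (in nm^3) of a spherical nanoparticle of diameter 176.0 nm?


Radius r = 176.0/2 = 88 nm
Volume V = (4/3) * pi * r^3
V = (4/3) * pi * (88)^3
V = 2854543.24 nm^3

2854543.24


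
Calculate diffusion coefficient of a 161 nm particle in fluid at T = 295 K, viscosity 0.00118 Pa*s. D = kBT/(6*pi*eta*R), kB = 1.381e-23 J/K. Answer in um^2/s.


Radius R = 161/2 = 80.5 nm = 8.05e-08 m
D = kB*T / (6*pi*eta*R)
D = 1.381e-23 * 295 / (6 * pi * 0.00118 * 8.05e-08)
D = 2.27529e-12 m^2/s = 2.275 um^2/s

2.275


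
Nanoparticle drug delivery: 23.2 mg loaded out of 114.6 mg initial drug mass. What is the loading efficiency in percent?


Drug loading efficiency = (drug loaded / drug initial) * 100
DLE = 23.2 / 114.6 * 100
DLE = 0.2024 * 100
DLE = 20.24%

20.24


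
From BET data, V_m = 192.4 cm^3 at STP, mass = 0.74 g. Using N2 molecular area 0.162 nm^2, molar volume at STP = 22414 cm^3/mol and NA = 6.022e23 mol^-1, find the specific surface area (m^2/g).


Number of moles in monolayer = V_m / 22414 = 192.4 / 22414 = 0.00858392
Number of molecules = moles * NA = 0.00858392 * 6.022e23
SA = molecules * sigma / mass
SA = (192.4 / 22414) * 6.022e23 * 0.162e-18 / 0.74
SA = 1131.6 m^2/g

1131.6


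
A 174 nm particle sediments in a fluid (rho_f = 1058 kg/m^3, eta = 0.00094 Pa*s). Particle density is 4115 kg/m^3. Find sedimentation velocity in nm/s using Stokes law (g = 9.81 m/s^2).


Radius R = 174/2 nm = 8.7e-08 m
Density difference = 4115 - 1058 = 3057 kg/m^3
v = 2 * R^2 * (rho_p - rho_f) * g / (9 * eta)
v = 2 * (8.7e-08)^2 * 3057 * 9.81 / (9 * 0.00094)
v = 5.36615e-08 m/s = 53.6615 nm/s

53.6615


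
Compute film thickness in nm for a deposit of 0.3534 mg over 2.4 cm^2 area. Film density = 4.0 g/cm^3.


Convert: m = 0.3534 mg = 3.5340e-07 kg, A = 2.4 cm^2 = 2.4000e-04 m^2, rho = 4.0 g/cm^3 = 4000 kg/m^3
t = m / (A * rho)
t = 3.5340e-07 / (2.4000e-04 * 4000)
t = 3.6813e-07 m = 368.1 nm

368.1


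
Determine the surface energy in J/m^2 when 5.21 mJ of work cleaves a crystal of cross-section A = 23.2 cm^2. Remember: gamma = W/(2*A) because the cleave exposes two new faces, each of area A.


Convert: A = 23.2 cm^2 = 0.00232 m^2, W = 5.21 mJ = 0.00521 J
Cleaving exposes two faces of area A, so total new surface = 2*A and gamma = W / (2*A)
gamma = 0.00521 / (2 * 0.00232)
gamma = 1.123 J/m^2

1.123


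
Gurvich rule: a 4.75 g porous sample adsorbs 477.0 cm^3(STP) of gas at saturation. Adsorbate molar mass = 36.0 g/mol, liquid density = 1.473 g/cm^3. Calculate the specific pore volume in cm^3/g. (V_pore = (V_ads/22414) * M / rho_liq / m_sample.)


Moles adsorbed n = V_ads / 22414 = 477.0 / 22414 = 2.128134e-02 mol
Liquid volume V_liq = n * M / rho_liq = 2.128134e-02 * 36.0 / 1.473 = 0.52011 cm^3
Specific pore volume V_pore = V_liq / m_sample = 0.52011 / 4.75
V_pore = 0.1095 cm^3/g

0.1095


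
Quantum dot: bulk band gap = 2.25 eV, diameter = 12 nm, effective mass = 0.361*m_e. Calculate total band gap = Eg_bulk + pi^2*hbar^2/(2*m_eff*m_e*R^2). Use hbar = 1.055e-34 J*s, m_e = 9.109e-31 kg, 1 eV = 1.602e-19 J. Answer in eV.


Radius R = 12/2 nm = 6e-09 m
Confinement energy dE = pi^2 * hbar^2 / (2 * m_eff * m_e * R^2)
dE = pi^2 * (1.055e-34)^2 / (2 * 0.361 * 9.109e-31 * (6e-09)^2) J, divided by 1.602e-19 J/eV
dE = 0.029 eV
Total band gap = E_g(bulk) + dE = 2.25 + 0.029 = 2.279 eV

2.279


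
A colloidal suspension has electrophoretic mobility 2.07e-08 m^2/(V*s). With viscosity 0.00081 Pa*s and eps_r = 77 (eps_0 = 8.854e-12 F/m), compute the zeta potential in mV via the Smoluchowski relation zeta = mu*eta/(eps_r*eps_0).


Smoluchowski equation: zeta = mu * eta / (eps_r * eps_0)
zeta = 2.07e-08 * 0.00081 / (77 * 8.854e-12)
zeta = 0.024594 V = 24.59 mV

24.59


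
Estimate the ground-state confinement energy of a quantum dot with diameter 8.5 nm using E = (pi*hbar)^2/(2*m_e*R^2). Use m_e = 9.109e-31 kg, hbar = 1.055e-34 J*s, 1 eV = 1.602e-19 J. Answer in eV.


Radius R = 8.5/2 = 4.25 nm = 4.25e-09 m
E = (pi * 1.055e-34)^2 / (2 * 9.109e-31 * (4.25e-09)^2)
E(J) = 3.33831e-21
E = E(J) / 1.602e-19 = 0.0208 eV

0.0208


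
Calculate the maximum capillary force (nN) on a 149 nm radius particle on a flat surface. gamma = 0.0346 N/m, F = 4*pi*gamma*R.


Convert radius: R = 149 nm = 1.49e-07 m
F = 4 * pi * gamma * R
F = 4 * pi * 0.0346 * 1.49e-07
F = 6.47847e-08 N = 64.7847 nN

64.7847


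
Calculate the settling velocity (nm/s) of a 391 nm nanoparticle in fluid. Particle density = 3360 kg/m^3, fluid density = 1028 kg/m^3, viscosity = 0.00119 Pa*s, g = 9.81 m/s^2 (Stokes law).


Radius R = 391/2 nm = 1.955e-07 m
Density difference = 3360 - 1028 = 2332 kg/m^3
v = 2 * R^2 * (rho_p - rho_f) * g / (9 * eta)
v = 2 * (1.955e-07)^2 * 2332 * 9.81 / (9 * 0.00119)
v = 1.63279e-07 m/s = 163.2795 nm/s

163.2795


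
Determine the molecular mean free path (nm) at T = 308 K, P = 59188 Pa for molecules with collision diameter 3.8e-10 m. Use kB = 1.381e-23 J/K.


Mean free path: lambda = kB*T / (sqrt(2) * pi * d^2 * P)
lambda = 1.381e-23 * 308 / (sqrt(2) * pi * (3.8e-10)^2 * 59188)
lambda = 1.12016e-07 m
lambda = 112.02 nm

112.02


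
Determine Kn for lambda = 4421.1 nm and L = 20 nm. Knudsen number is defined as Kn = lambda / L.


Knudsen number Kn = lambda / L
Kn = 4421.1 / 20
Kn = 221.055

221.055


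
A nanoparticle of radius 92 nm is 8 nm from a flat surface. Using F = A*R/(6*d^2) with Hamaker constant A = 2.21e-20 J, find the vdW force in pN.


Convert to SI: R = 92 nm = 9.2e-08 m, d = 8 nm = 8e-09 m
F = A * R / (6 * d^2)
F = 2.21e-20 * 9.2e-08 / (6 * (8e-09)^2)
F = 5.29479e-12 N = 5.295 pN

5.295


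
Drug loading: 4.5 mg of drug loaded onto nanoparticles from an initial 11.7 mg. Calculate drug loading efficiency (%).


Drug loading efficiency = (drug loaded / drug initial) * 100
DLE = 4.5 / 11.7 * 100
DLE = 0.3846 * 100
DLE = 38.46%

38.46


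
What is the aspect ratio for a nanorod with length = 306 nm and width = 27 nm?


Aspect ratio AR = length / diameter
AR = 306 / 27
AR = 11.33

11.33


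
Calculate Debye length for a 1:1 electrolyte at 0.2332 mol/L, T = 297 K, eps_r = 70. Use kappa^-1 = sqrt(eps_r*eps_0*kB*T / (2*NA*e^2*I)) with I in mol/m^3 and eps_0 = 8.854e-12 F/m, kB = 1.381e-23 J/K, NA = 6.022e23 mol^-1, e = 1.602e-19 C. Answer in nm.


Ionic strength I = 0.2332 * 1^2 * 1000 = 233.2 mol/m^3
kappa^-1 = sqrt(70 * 8.854e-12 * 1.381e-23 * 297 / (2 * 6.022e23 * (1.602e-19)^2 * 233.2))
kappa^-1 = 0.594 nm

0.594


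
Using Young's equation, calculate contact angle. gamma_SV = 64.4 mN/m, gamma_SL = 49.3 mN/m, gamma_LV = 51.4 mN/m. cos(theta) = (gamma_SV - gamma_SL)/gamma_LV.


cos(theta) = (gamma_SV - gamma_SL) / gamma_LV
cos(theta) = (64.4 - 49.3) / 51.4
cos(theta) = 0.293774
theta = arccos(0.293774) = 72.92 degrees

72.92


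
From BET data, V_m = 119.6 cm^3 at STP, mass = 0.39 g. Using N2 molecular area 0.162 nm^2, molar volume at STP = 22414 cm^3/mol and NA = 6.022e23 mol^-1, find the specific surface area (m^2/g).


Number of moles in monolayer = V_m / 22414 = 119.6 / 22414 = 0.00533595
Number of molecules = moles * NA = 0.00533595 * 6.022e23
SA = molecules * sigma / mass
SA = (119.6 / 22414) * 6.022e23 * 0.162e-18 / 0.39
SA = 1334.8 m^2/g

1334.8


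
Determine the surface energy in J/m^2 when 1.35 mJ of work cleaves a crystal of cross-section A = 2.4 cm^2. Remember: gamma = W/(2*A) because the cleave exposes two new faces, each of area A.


Convert: A = 2.4 cm^2 = 0.00024 m^2, W = 1.35 mJ = 0.00135 J
Cleaving exposes two faces of area A, so total new surface = 2*A and gamma = W / (2*A)
gamma = 0.00135 / (2 * 0.00024)
gamma = 2.812 J/m^2

2.812


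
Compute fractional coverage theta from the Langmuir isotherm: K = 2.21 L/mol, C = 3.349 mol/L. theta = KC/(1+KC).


Langmuir isotherm: theta = K*C / (1 + K*C)
K*C = 2.21 * 3.349 = 7.40129
theta = 7.40129 / (1 + 7.40129) = 7.40129 / 8.40129
theta = 0.881

0.881


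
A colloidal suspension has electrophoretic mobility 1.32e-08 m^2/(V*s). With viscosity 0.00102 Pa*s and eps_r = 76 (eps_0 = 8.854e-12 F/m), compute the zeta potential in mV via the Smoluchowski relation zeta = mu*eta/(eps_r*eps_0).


Smoluchowski equation: zeta = mu * eta / (eps_r * eps_0)
zeta = 1.32e-08 * 0.00102 / (76 * 8.854e-12)
zeta = 0.020009 V = 20.01 mV

20.01


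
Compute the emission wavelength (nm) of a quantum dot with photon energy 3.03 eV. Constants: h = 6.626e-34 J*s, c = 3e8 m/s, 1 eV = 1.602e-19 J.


Convert energy: E = 3.03 eV = 3.03 * 1.602e-19 = 4.85406e-19 J
lambda = h*c / E = 6.626e-34 * 3e8 / 4.85406e-19
lambda = 4.09513e-07 m = 409.5 nm

409.5


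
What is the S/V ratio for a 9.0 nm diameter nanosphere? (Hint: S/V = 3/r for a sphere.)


Radius r = 9.0/2 = 4.5 nm
S/V = 3 / r = 3 / 4.5
S/V = 0.6667 nm^-1

0.6667


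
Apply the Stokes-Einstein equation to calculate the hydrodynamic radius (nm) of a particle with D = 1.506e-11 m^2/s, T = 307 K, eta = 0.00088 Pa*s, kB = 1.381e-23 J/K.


Stokes-Einstein: R = kB*T / (6*pi*eta*D)
R = 1.381e-23 * 307 / (6 * pi * 0.00088 * 1.506e-11)
R = 1.69716e-08 m = 16.97 nm

16.97


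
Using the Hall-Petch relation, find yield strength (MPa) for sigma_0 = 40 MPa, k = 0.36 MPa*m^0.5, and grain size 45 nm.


d = 45 nm = 4.5e-08 m
sqrt(d) = 0.000212132
Hall-Petch contribution = k / sqrt(d) = 0.36 / 0.000212132 = 1697.1 MPa
sigma = sigma_0 + k/sqrt(d) = 40 + 1697.1 = 1737.1 MPa

1737.1


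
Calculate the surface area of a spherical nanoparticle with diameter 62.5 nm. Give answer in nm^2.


Radius r = 62.5/2 = 31.25 nm
Surface area SA = 4 * pi * r^2
SA = 4 * pi * (31.25)^2
SA = 12271.85 nm^2

12271.85


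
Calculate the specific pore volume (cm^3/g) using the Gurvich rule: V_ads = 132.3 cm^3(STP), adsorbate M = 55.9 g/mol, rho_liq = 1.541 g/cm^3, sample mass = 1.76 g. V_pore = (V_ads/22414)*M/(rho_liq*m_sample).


Moles adsorbed n = V_ads / 22414 = 132.3 / 22414 = 5.902561e-03 mol
Liquid volume V_liq = n * M / rho_liq = 5.902561e-03 * 55.9 / 1.541 = 0.21412 cm^3
Specific pore volume V_pore = V_liq / m_sample = 0.21412 / 1.76
V_pore = 0.1217 cm^3/g

0.1217


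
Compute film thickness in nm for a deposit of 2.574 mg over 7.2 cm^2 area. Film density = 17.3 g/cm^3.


Convert: m = 2.574 mg = 2.5740e-06 kg, A = 7.2 cm^2 = 7.2000e-04 m^2, rho = 17.3 g/cm^3 = 17300 kg/m^3
t = m / (A * rho)
t = 2.5740e-06 / (7.2000e-04 * 17300)
t = 2.0665e-07 m = 206.6 nm

206.6


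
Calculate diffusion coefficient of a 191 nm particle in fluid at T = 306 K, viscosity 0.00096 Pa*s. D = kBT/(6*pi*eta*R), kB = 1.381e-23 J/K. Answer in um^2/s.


Radius R = 191/2 = 95.5 nm = 9.55e-08 m
D = kB*T / (6*pi*eta*R)
D = 1.381e-23 * 306 / (6 * pi * 0.00096 * 9.55e-08)
D = 2.44534e-12 m^2/s = 2.445 um^2/s

2.445


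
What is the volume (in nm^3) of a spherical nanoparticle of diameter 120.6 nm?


Radius r = 120.6/2 = 60.3 nm
Volume V = (4/3) * pi * r^3
V = (4/3) * pi * (60.3)^3
V = 918418.34 nm^3

918418.34


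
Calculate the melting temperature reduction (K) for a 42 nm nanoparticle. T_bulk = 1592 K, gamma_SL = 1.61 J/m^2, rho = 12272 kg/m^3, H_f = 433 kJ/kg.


Radius R = 42/2 = 21 nm = 2.1e-08 m
Convert H_f = 433 kJ/kg = 433000 J/kg
dT = 2 * gamma_SL * T_bulk / (rho * H_f * R)
dT = 2 * 1.61 * 1592 / (12272 * 433000 * 2.1e-08)
dT = 45.9 K

45.9


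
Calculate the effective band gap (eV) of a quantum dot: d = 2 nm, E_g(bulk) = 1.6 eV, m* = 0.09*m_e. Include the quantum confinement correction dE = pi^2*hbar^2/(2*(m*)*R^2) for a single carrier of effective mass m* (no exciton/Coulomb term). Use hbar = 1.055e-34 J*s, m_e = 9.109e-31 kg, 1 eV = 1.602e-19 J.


Radius R = 2/2 nm = 1e-09 m
Confinement energy dE = pi^2 * hbar^2 / (2 * m_eff * m_e * R^2)
dE = pi^2 * (1.055e-34)^2 / (2 * 0.09 * 9.109e-31 * (1e-09)^2) J, divided by 1.602e-19 J/eV
dE = 4.1821 eV
Total band gap = E_g(bulk) + dE = 1.6 + 4.1821 = 5.7821 eV

5.7821


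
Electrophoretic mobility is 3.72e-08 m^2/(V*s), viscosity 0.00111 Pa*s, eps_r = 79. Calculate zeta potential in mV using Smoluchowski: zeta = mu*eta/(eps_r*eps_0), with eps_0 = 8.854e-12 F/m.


Smoluchowski equation: zeta = mu * eta / (eps_r * eps_0)
zeta = 3.72e-08 * 0.00111 / (79 * 8.854e-12)
zeta = 0.059034 V = 59.03 mV

59.03


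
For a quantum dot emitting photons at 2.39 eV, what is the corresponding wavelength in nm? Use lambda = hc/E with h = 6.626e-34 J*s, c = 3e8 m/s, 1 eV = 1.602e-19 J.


Convert energy: E = 2.39 eV = 2.39 * 1.602e-19 = 3.82878e-19 J
lambda = h*c / E = 6.626e-34 * 3e8 / 3.82878e-19
lambda = 5.19173e-07 m = 519.2 nm

519.2


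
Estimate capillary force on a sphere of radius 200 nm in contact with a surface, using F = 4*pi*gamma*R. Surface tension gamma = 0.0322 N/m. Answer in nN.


Convert radius: R = 200 nm = 2e-07 m
F = 4 * pi * gamma * R
F = 4 * pi * 0.0322 * 2e-07
F = 8.09274e-08 N = 80.9274 nN

80.9274


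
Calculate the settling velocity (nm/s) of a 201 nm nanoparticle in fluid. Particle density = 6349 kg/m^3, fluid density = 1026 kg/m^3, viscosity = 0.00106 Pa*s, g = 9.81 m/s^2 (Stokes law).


Radius R = 201/2 nm = 1.005e-07 m
Density difference = 6349 - 1026 = 5323 kg/m^3
v = 2 * R^2 * (rho_p - rho_f) * g / (9 * eta)
v = 2 * (1.005e-07)^2 * 5323 * 9.81 / (9 * 0.00106)
v = 1.1057e-07 m/s = 110.5705 nm/s

110.5705


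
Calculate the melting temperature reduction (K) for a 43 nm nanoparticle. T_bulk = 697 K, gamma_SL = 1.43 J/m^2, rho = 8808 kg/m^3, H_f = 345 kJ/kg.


Radius R = 43/2 = 21.5 nm = 2.15e-08 m
Convert H_f = 345 kJ/kg = 345000 J/kg
dT = 2 * gamma_SL * T_bulk / (rho * H_f * R)
dT = 2 * 1.43 * 697 / (8808 * 345000 * 2.15e-08)
dT = 30.5 K

30.5


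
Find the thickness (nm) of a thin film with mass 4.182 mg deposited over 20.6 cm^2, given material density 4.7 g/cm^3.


Convert: m = 4.182 mg = 4.1820e-06 kg, A = 20.6 cm^2 = 2.0600e-03 m^2, rho = 4.7 g/cm^3 = 4700 kg/m^3
t = m / (A * rho)
t = 4.1820e-06 / (2.0600e-03 * 4700)
t = 4.3194e-07 m = 431.9 nm

431.9


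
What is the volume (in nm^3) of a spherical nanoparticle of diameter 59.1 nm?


Radius r = 59.1/2 = 29.55 nm
Volume V = (4/3) * pi * r^3
V = (4/3) * pi * (29.55)^3
V = 108083.91 nm^3

108083.91


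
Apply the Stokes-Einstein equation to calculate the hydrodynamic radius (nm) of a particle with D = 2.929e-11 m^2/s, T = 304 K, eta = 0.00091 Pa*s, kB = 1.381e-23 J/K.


Stokes-Einstein: R = kB*T / (6*pi*eta*D)
R = 1.381e-23 * 304 / (6 * pi * 0.00091 * 2.929e-11)
R = 8.35613e-09 m = 8.36 nm

8.36


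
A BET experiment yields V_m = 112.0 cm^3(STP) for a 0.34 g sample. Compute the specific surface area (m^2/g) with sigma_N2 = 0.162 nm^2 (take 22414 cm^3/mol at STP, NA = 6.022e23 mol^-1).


Number of moles in monolayer = V_m / 22414 = 112.0 / 22414 = 0.00499688
Number of molecules = moles * NA = 0.00499688 * 6.022e23
SA = molecules * sigma / mass
SA = (112.0 / 22414) * 6.022e23 * 0.162e-18 / 0.34
SA = 1433.8 m^2/g

1433.8


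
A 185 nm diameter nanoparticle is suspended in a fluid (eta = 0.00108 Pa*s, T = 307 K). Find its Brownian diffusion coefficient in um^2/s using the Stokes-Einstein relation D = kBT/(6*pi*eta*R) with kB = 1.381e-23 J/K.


Radius R = 185/2 = 92.5 nm = 9.25e-08 m
D = kB*T / (6*pi*eta*R)
D = 1.381e-23 * 307 / (6 * pi * 0.00108 * 9.25e-08)
D = 2.25147e-12 m^2/s = 2.251 um^2/s

2.251


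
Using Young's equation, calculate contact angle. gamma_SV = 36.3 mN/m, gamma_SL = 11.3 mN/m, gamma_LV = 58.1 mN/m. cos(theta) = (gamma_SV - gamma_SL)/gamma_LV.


cos(theta) = (gamma_SV - gamma_SL) / gamma_LV
cos(theta) = (36.3 - 11.3) / 58.1
cos(theta) = 0.430293
theta = arccos(0.430293) = 64.51 degrees

64.51


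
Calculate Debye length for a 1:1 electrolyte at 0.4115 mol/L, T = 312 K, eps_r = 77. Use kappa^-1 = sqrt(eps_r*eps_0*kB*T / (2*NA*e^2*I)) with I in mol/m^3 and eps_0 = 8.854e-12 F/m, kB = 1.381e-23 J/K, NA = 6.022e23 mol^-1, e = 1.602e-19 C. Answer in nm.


Ionic strength I = 0.4115 * 1^2 * 1000 = 411.5 mol/m^3
kappa^-1 = sqrt(77 * 8.854e-12 * 1.381e-23 * 312 / (2 * 6.022e23 * (1.602e-19)^2 * 411.5))
kappa^-1 = 0.481 nm

0.481


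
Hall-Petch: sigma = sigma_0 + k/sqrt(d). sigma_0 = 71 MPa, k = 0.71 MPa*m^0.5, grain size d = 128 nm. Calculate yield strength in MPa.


d = 128 nm = 1.28e-07 m
sqrt(d) = 0.0003577709
Hall-Petch contribution = k / sqrt(d) = 0.71 / 0.0003577709 = 1984.5 MPa
sigma = sigma_0 + k/sqrt(d) = 71 + 1984.5 = 2055.5 MPa

2055.5


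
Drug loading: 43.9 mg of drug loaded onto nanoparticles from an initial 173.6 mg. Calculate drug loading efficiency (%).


Drug loading efficiency = (drug loaded / drug initial) * 100
DLE = 43.9 / 173.6 * 100
DLE = 0.2529 * 100
DLE = 25.29%

25.29


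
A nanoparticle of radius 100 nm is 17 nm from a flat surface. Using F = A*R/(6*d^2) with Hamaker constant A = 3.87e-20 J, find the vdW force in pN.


Convert to SI: R = 100 nm = 1e-07 m, d = 17 nm = 1.7e-08 m
F = A * R / (6 * d^2)
F = 3.87e-20 * 1e-07 / (6 * (1.7e-08)^2)
F = 2.23183e-12 N = 2.232 pN

2.232


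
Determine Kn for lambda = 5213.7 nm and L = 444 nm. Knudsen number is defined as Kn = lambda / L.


Knudsen number Kn = lambda / L
Kn = 5213.7 / 444
Kn = 11.7426

11.7426


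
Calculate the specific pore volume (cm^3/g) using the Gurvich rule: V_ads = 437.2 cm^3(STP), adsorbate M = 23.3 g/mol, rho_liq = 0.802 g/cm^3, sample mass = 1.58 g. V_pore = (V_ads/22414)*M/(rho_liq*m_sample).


Moles adsorbed n = V_ads / 22414 = 437.2 / 22414 = 1.950567e-02 mol
Liquid volume V_liq = n * M / rho_liq = 1.950567e-02 * 23.3 / 0.802 = 0.56669 cm^3
Specific pore volume V_pore = V_liq / m_sample = 0.56669 / 1.58
V_pore = 0.3587 cm^3/g

0.3587


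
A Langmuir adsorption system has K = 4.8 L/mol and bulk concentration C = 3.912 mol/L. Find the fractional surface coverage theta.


Langmuir isotherm: theta = K*C / (1 + K*C)
K*C = 4.8 * 3.912 = 18.7776
theta = 18.7776 / (1 + 18.7776) = 18.7776 / 19.7776
theta = 0.9494

0.9494


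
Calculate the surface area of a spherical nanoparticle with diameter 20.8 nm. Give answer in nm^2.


Radius r = 20.8/2 = 10.4 nm
Surface area SA = 4 * pi * r^2
SA = 4 * pi * (10.4)^2
SA = 1359.18 nm^2

1359.18


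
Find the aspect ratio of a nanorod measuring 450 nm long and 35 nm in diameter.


Aspect ratio AR = length / diameter
AR = 450 / 35
AR = 12.86

12.86


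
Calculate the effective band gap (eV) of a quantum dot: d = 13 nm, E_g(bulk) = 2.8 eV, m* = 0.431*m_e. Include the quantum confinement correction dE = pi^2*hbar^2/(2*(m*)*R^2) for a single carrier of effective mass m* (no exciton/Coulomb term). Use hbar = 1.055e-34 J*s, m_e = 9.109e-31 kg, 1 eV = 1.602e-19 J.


Radius R = 13/2 nm = 6.5e-09 m
Confinement energy dE = pi^2 * hbar^2 / (2 * m_eff * m_e * R^2)
dE = pi^2 * (1.055e-34)^2 / (2 * 0.431 * 9.109e-31 * (6.5e-09)^2) J, divided by 1.602e-19 J/eV
dE = 0.0207 eV
Total band gap = E_g(bulk) + dE = 2.8 + 0.0207 = 2.8207 eV

2.8207


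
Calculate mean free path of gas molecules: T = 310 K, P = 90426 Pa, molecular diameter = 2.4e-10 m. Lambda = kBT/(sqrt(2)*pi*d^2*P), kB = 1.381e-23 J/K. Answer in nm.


Mean free path: lambda = kB*T / (sqrt(2) * pi * d^2 * P)
lambda = 1.381e-23 * 310 / (sqrt(2) * pi * (2.4e-10)^2 * 90426)
lambda = 1.85001e-07 m
lambda = 185.0 nm

185.0


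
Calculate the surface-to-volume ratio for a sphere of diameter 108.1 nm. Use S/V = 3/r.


Radius r = 108.1/2 = 54.05 nm
S/V = 3 / r = 3 / 54.05
S/V = 0.0555 nm^-1

0.0555


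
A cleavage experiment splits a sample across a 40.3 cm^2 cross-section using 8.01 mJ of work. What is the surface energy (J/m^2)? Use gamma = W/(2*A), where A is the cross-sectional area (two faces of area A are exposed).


Convert: A = 40.3 cm^2 = 0.00403 m^2, W = 8.01 mJ = 0.00801 J
Cleaving exposes two faces of area A, so total new surface = 2*A and gamma = W / (2*A)
gamma = 0.00801 / (2 * 0.00403)
gamma = 0.994 J/m^2

0.994


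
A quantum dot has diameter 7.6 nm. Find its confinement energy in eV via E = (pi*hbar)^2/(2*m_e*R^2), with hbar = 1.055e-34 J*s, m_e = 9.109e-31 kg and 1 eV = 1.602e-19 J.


Radius R = 7.6/2 = 3.8 nm = 3.8e-09 m
E = (pi * 1.055e-34)^2 / (2 * 9.109e-31 * (3.8e-09)^2)
E(J) = 4.17577e-21
E = E(J) / 1.602e-19 = 0.0261 eV

0.0261


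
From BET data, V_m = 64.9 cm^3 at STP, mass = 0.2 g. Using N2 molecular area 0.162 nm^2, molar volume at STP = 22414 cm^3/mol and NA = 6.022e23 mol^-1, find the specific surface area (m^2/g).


Number of moles in monolayer = V_m / 22414 = 64.9 / 22414 = 0.00289551
Number of molecules = moles * NA = 0.00289551 * 6.022e23
SA = molecules * sigma / mass
SA = (64.9 / 22414) * 6.022e23 * 0.162e-18 / 0.2
SA = 1412.4 m^2/g

1412.4


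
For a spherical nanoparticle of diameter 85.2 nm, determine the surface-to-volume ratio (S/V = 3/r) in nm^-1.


Radius r = 85.2/2 = 42.6 nm
S/V = 3 / r = 3 / 42.6
S/V = 0.0704 nm^-1

0.0704


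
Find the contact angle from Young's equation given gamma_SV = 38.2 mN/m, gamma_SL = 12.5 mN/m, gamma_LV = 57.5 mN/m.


cos(theta) = (gamma_SV - gamma_SL) / gamma_LV
cos(theta) = (38.2 - 12.5) / 57.5
cos(theta) = 0.446957
theta = arccos(0.446957) = 63.45 degrees

63.45


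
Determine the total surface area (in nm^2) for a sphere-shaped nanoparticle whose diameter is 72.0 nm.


Radius r = 72.0/2 = 36 nm
Surface area SA = 4 * pi * r^2
SA = 4 * pi * (36)^2
SA = 16286.02 nm^2

16286.02


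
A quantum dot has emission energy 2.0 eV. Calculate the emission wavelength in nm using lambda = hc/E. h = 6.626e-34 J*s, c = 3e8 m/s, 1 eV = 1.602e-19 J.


Convert energy: E = 2.0 eV = 2.0 * 1.602e-19 = 3.204e-19 J
lambda = h*c / E = 6.626e-34 * 3e8 / 3.204e-19
lambda = 6.20412e-07 m = 620.4 nm

620.4


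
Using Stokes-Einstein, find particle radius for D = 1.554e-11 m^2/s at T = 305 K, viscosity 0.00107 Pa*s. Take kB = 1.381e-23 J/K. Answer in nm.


Stokes-Einstein: R = kB*T / (6*pi*eta*D)
R = 1.381e-23 * 305 / (6 * pi * 0.00107 * 1.554e-11)
R = 1.34387e-08 m = 13.44 nm

13.44


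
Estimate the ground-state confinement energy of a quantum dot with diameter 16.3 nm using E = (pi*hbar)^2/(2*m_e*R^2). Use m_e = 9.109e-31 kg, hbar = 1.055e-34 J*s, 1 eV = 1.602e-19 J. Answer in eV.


Radius R = 16.3/2 = 8.15 nm = 8.15e-09 m
E = (pi * 1.055e-34)^2 / (2 * 9.109e-31 * (8.15e-09)^2)
E(J) = 9.07797e-22
E = E(J) / 1.602e-19 = 0.0057 eV

0.0057


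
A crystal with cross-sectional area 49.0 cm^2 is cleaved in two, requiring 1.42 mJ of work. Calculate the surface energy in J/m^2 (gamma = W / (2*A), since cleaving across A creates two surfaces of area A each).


Convert: A = 49.0 cm^2 = 0.0049 m^2, W = 1.42 mJ = 0.00142 J
Cleaving exposes two faces of area A, so total new surface = 2*A and gamma = W / (2*A)
gamma = 0.00142 / (2 * 0.0049)
gamma = 0.145 J/m^2

0.145


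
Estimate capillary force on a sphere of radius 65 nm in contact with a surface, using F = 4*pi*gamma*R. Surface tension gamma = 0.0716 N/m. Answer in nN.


Convert radius: R = 65 nm = 6.5e-08 m
F = 4 * pi * gamma * R
F = 4 * pi * 0.0716 * 6.5e-08
F = 5.84839e-08 N = 58.4839 nN

58.4839


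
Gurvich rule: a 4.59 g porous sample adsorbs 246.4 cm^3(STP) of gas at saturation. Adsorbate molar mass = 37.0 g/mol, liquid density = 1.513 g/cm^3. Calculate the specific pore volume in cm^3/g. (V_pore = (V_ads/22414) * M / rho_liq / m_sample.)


Moles adsorbed n = V_ads / 22414 = 246.4 / 22414 = 1.099313e-02 mol
Liquid volume V_liq = n * M / rho_liq = 1.099313e-02 * 37.0 / 1.513 = 0.26883 cm^3
Specific pore volume V_pore = V_liq / m_sample = 0.26883 / 4.59
V_pore = 0.0586 cm^3/g

0.0586


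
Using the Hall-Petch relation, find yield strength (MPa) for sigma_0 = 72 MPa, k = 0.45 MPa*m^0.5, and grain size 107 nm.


d = 107 nm = 1.07e-07 m
sqrt(d) = 0.0003271085
Hall-Petch contribution = k / sqrt(d) = 0.45 / 0.0003271085 = 1375.7 MPa
sigma = sigma_0 + k/sqrt(d) = 72 + 1375.7 = 1447.7 MPa

1447.7


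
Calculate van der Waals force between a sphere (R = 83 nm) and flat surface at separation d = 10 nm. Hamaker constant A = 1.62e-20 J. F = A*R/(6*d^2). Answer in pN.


Convert to SI: R = 83 nm = 8.3e-08 m, d = 10 nm = 1e-08 m
F = A * R / (6 * d^2)
F = 1.62e-20 * 8.3e-08 / (6 * (1e-08)^2)
F = 2.241e-12 N = 2.241 pN

2.241


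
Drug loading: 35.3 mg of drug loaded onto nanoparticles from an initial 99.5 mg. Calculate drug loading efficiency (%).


Drug loading efficiency = (drug loaded / drug initial) * 100
DLE = 35.3 / 99.5 * 100
DLE = 0.3548 * 100
DLE = 35.48%

35.48


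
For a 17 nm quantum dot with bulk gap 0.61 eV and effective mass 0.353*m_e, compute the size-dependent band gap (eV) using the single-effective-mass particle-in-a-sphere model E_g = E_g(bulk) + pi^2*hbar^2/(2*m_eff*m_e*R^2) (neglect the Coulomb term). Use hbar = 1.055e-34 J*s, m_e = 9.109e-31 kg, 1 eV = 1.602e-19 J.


Radius R = 17/2 nm = 8.5e-09 m
Confinement energy dE = pi^2 * hbar^2 / (2 * m_eff * m_e * R^2)
dE = pi^2 * (1.055e-34)^2 / (2 * 0.353 * 9.109e-31 * (8.5e-09)^2) J, divided by 1.602e-19 J/eV
dE = 0.0148 eV
Total band gap = E_g(bulk) + dE = 0.61 + 0.0148 = 0.6248 eV

0.6248


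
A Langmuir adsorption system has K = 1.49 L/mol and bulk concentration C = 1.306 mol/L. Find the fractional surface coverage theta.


Langmuir isotherm: theta = K*C / (1 + K*C)
K*C = 1.49 * 1.306 = 1.94594
theta = 1.94594 / (1 + 1.94594) = 1.94594 / 2.94594
theta = 0.6605

0.6605


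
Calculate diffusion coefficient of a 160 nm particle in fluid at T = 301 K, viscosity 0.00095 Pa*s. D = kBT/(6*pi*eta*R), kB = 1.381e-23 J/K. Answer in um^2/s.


Radius R = 160/2 = 80 nm = 8e-08 m
D = kB*T / (6*pi*eta*R)
D = 1.381e-23 * 301 / (6 * pi * 0.00095 * 8e-08)
D = 2.90165e-12 m^2/s = 2.902 um^2/s

2.902


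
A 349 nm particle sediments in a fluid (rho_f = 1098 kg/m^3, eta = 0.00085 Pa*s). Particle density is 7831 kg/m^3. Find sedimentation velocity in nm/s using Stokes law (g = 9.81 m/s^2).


Radius R = 349/2 nm = 1.745e-07 m
Density difference = 7831 - 1098 = 6733 kg/m^3
v = 2 * R^2 * (rho_p - rho_f) * g / (9 * eta)
v = 2 * (1.745e-07)^2 * 6733 * 9.81 / (9 * 0.00085)
v = 5.2582e-07 m/s = 525.8199 nm/s

525.8199


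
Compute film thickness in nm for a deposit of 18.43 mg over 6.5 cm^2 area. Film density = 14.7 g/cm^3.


Convert: m = 18.43 mg = 1.8430e-05 kg, A = 6.5 cm^2 = 6.5000e-04 m^2, rho = 14.7 g/cm^3 = 14700 kg/m^3
t = m / (A * rho)
t = 1.8430e-05 / (6.5000e-04 * 14700)
t = 1.9288e-06 m = 1928.8 nm

1928.8


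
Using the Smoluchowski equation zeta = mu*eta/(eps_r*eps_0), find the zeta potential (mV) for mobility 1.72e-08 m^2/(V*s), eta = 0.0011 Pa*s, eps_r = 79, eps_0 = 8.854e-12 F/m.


Smoluchowski equation: zeta = mu * eta / (eps_r * eps_0)
zeta = 1.72e-08 * 0.0011 / (79 * 8.854e-12)
zeta = 0.027049 V = 27.05 mV

27.05


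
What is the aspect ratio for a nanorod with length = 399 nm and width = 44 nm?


Aspect ratio AR = length / diameter
AR = 399 / 44
AR = 9.07

9.07


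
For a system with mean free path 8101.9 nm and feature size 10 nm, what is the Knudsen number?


Knudsen number Kn = lambda / L
Kn = 8101.9 / 10
Kn = 810.19

810.19


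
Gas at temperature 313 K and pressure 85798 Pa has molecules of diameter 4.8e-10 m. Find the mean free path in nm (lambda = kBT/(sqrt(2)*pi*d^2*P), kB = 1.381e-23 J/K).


Mean free path: lambda = kB*T / (sqrt(2) * pi * d^2 * P)
lambda = 1.381e-23 * 313 / (sqrt(2) * pi * (4.8e-10)^2 * 85798)
lambda = 4.92168e-08 m
lambda = 49.22 nm

49.22


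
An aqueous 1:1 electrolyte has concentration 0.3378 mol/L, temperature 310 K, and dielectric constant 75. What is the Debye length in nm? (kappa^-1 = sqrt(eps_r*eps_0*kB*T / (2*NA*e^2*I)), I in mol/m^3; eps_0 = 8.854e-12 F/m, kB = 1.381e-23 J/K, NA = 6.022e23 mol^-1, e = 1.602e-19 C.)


Ionic strength I = 0.3378 * 1^2 * 1000 = 337.8 mol/m^3
kappa^-1 = sqrt(75 * 8.854e-12 * 1.381e-23 * 310 / (2 * 6.022e23 * (1.602e-19)^2 * 337.8))
kappa^-1 = 0.522 nm

0.522


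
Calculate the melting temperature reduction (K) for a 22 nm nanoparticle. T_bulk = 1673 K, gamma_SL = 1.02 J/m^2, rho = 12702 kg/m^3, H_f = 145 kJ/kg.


Radius R = 22/2 = 11 nm = 1.1e-08 m
Convert H_f = 145 kJ/kg = 145000 J/kg
dT = 2 * gamma_SL * T_bulk / (rho * H_f * R)
dT = 2 * 1.02 * 1673 / (12702 * 145000 * 1.1e-08)
dT = 168.5 K

168.5


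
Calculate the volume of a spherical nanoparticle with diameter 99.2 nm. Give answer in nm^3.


Radius r = 99.2/2 = 49.6 nm
Volume V = (4/3) * pi * r^3
V = (4/3) * pi * (49.6)^3
V = 511132.67 nm^3

511132.67


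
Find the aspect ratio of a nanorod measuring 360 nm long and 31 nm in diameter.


Aspect ratio AR = length / diameter
AR = 360 / 31
AR = 11.61

11.61


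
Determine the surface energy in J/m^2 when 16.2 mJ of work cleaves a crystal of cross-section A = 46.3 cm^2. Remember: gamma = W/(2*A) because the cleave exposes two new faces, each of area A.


Convert: A = 46.3 cm^2 = 0.00463 m^2, W = 16.2 mJ = 0.0162 J
Cleaving exposes two faces of area A, so total new surface = 2*A and gamma = W / (2*A)
gamma = 0.0162 / (2 * 0.00463)
gamma = 1.749 J/m^2

1.749


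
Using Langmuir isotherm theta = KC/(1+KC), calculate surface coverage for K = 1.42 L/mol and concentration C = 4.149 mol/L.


Langmuir isotherm: theta = K*C / (1 + K*C)
K*C = 1.42 * 4.149 = 5.89158
theta = 5.89158 / (1 + 5.89158) = 5.89158 / 6.89158
theta = 0.8549

0.8549


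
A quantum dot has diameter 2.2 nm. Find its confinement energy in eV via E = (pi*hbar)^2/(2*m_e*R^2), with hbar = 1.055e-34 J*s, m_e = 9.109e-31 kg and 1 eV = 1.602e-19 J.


Radius R = 2.2/2 = 1.1 nm = 1.1e-09 m
E = (pi * 1.055e-34)^2 / (2 * 9.109e-31 * (1.1e-09)^2)
E(J) = 4.98332e-20
E = E(J) / 1.602e-19 = 0.3111 eV

0.3111


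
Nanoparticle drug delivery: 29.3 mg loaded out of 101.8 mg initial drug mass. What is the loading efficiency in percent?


Drug loading efficiency = (drug loaded / drug initial) * 100
DLE = 29.3 / 101.8 * 100
DLE = 0.2878 * 100
DLE = 28.78%

28.78


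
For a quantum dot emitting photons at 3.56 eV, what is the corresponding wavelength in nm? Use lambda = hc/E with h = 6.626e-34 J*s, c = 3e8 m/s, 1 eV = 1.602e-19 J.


Convert energy: E = 3.56 eV = 3.56 * 1.602e-19 = 5.70312e-19 J
lambda = h*c / E = 6.626e-34 * 3e8 / 5.70312e-19
lambda = 3.48546e-07 m = 348.5 nm

348.5


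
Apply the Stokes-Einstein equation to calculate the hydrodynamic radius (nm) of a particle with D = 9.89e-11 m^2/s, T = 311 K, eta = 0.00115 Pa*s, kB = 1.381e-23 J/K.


Stokes-Einstein: R = kB*T / (6*pi*eta*D)
R = 1.381e-23 * 311 / (6 * pi * 0.00115 * 9.89e-11)
R = 2.00336e-09 m = 2.0 nm

2.0


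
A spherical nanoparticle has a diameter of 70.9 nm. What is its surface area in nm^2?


Radius r = 70.9/2 = 35.45 nm
Surface area SA = 4 * pi * r^2
SA = 4 * pi * (35.45)^2
SA = 15792.19 nm^2

15792.19


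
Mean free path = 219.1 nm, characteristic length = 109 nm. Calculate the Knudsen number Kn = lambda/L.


Knudsen number Kn = lambda / L
Kn = 219.1 / 109
Kn = 2.0101

2.0101


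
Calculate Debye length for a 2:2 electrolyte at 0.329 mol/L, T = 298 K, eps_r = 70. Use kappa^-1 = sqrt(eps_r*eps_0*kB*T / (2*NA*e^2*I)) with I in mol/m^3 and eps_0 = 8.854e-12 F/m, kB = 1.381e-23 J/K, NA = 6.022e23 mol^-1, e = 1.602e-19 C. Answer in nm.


Ionic strength I = 0.329 * 2^2 * 1000 = 1316 mol/m^3
kappa^-1 = sqrt(70 * 8.854e-12 * 1.381e-23 * 298 / (2 * 6.022e23 * (1.602e-19)^2 * 1316))
kappa^-1 = 0.25 nm

0.25


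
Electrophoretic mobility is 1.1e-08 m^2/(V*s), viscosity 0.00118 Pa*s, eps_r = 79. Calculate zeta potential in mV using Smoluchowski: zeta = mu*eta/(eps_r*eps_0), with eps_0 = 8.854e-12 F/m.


Smoluchowski equation: zeta = mu * eta / (eps_r * eps_0)
zeta = 1.1e-08 * 0.00118 / (79 * 8.854e-12)
zeta = 0.018557 V = 18.56 mV

18.56


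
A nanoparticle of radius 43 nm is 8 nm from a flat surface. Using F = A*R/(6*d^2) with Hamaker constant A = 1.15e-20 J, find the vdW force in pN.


Convert to SI: R = 43 nm = 4.3e-08 m, d = 8 nm = 8e-09 m
F = A * R / (6 * d^2)
F = 1.15e-20 * 4.3e-08 / (6 * (8e-09)^2)
F = 1.28776e-12 N = 1.288 pN

1.288


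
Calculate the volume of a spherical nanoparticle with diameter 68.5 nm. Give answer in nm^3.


Radius r = 68.5/2 = 34.25 nm
Volume V = (4/3) * pi * r^3
V = (4/3) * pi * (34.25)^3
V = 168294.66 nm^3

168294.66


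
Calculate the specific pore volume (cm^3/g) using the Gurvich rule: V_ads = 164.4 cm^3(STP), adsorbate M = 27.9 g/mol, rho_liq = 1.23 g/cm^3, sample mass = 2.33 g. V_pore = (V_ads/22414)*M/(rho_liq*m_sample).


Moles adsorbed n = V_ads / 22414 = 164.4 / 22414 = 7.334702e-03 mol
Liquid volume V_liq = n * M / rho_liq = 7.334702e-03 * 27.9 / 1.23 = 0.16637 cm^3
Specific pore volume V_pore = V_liq / m_sample = 0.16637 / 2.33
V_pore = 0.0714 cm^3/g

0.0714
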